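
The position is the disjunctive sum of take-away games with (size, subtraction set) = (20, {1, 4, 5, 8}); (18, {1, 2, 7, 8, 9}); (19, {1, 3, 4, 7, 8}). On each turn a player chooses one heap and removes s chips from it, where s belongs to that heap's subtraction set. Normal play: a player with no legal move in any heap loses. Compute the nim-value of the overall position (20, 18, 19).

6

Heap A, S = {1, 4, 5, 8}:
G(0) = 0
G(1) = mex{0} = 1
G(2) = mex{1} = 0
G(3) = mex{0} = 1
G(4) = mex{1,0} = 2
G(5) = mex{2,1,0} = 3
G(6) = mex{3,0,1} = 2
G(7) = mex{2,1,0} = 3
G(8) = mex{3,2,1,0} = 4
G(9) = mex{4,3,2,1} = 0
G(10) = mex{0,2,3,0} = 1
G(11) = mex{1,3,2,1} = 0
G(12) = mex{0,4,3,2} = 1
G(13) = mex{1,0,4,3} = 2
G(14) = mex{2,1,0,2} = 3
G(15) = mex{3,0,1,3} = 2
G(16) = mex{2,1,0,4} = 3
G(17) = mex{3,2,1,0} = 4
G(18) = mex{4,3,2,1} = 0
G(19) = mex{0,2,3,0} = 1
G(20) = mex{1,3,2,1} = 0
G_A(20) = 0.
Heap B, S = {1, 2, 7, 8, 9}:
G(0) = 0
G(1) = mex{0} = 1
G(2) = mex{1,0} = 2
G(3) = mex{2,1} = 0
G(4) = mex{0,2} = 1
G(5) = mex{1,0} = 2
G(6) = mex{2,1} = 0
G(7) = mex{0,2,0} = 1
G(8) = mex{1,0,1,0} = 2
G(9) = mex{2,1,2,1,0} = 3
G(10) = mex{3,2,0,2,1} = 4
G(11) = mex{4,3,1,0,2} = 5
G(12) = mex{5,4,2,1,0} = 3
G(13) = mex{3,5,0,2,1} = 4
G(14) = mex{4,3,1,0,2} = 5
G(15) = mex{5,4,2,1,0} = 3
G(16) = mex{3,5,3,2,1} = 0
G(17) = mex{0,3,4,3,2} = 1
G(18) = mex{1,0,5,4,3} = 2
G_B(18) = 2.
Heap C, S = {1, 3, 4, 7, 8}:
G(0) = 0
G(1) = mex{0} = 1
G(2) = mex{1} = 0
G(3) = mex{0,0} = 1
G(4) = mex{1,1,0} = 2
G(5) = mex{2,0,1} = 3
G(6) = mex{3,1,0} = 2
G(7) = mex{2,2,1,0} = 3
G(8) = mex{3,3,2,1,0} = 4
G(9) = mex{4,2,3,0,1} = 5
G(10) = mex{5,3,2,1,0} = 4
G(11) = mex{4,4,3,2,1} = 0
G(12) = mex{0,5,4,3,2} = 1
G(13) = mex{1,4,5,2,3} = 0
G(14) = mex{0,0,4,3,2} = 1
G(15) = mex{1,1,0,4,3} = 2
G(16) = mex{2,0,1,5,4} = 3
G(17) = mex{3,1,0,4,5} = 2
G(18) = mex{2,2,1,0,4} = 3
G(19) = mex{3,3,2,1,0} = 4
G_C(19) = 4.
Combined Grundy value = 0 ⊕ 2 ⊕ 4 = 6.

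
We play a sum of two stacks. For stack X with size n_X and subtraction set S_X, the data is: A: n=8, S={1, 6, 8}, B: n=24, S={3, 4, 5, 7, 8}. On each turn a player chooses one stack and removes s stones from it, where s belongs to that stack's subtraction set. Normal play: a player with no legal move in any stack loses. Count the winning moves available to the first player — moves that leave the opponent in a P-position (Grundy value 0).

4

Stack A, S = {1, 6, 8}:
G(0) = 0
G(1) = mex{0} = 1
G(2) = mex{1} = 0
G(3) = mex{0} = 1
G(4) = mex{1} = 0
G(5) = mex{0} = 1
G(6) = mex{1,0} = 2
G(7) = mex{2,1} = 0
G(8) = mex{0,0,0} = 1
G_A(8) = 1.
Stack B, S = {3, 4, 5, 7, 8}:
n :  0  1  2  3  4  5  6  7  8  9 10 11 12 13 14 15 16 17 18 19 20 21 22 23 24
G :  0  0  0  1  1  1  2  2  2  3  3  0  0  0  1  1  1  2  2  2  3  3  0  0  0
G_B(24) = 0.
Combined Grundy value = 1 ⊕ 0 = 1.
A winning move leaves total XOR = 0, i.e. changes one component's Grundy value g to g ⊕ X where X is the current total.
Stack A: need g' = 1⊕1 = 0. Options: 8−1→G=0, 8−6→G=0, 8−8→G=0. Hits: 3.
Stack B: need g' = 0⊕1 = 1. Options: 24−3→G=3, 24−4→G=3, 24−5→G=2, 24−7→G=2, 24−8→G=1. Hits: 1.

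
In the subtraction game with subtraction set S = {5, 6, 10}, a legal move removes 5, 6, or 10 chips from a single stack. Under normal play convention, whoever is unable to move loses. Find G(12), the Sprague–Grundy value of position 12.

2

G(0) = 0
G(1) = mex{} = 0
G(2) = mex{} = 0
G(3) = mex{} = 0
G(4) = mex{} = 0
G(5) = mex{0} = 1
G(6) = mex{0,0} = 1
G(7) = mex{0,0} = 1
G(8) = mex{0,0} = 1
G(9) = mex{0,0} = 1
G(10) = mex{1,0,0} = 2
G(11) = mex{1,1,0} = 2
G(12) = mex{1,1,0} = 2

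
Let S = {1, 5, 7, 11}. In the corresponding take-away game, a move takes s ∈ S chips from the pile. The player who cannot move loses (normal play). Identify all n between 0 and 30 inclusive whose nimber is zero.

0, 2, 4, 6, 8, 10, 12, 14, 16, 18, 20, 22, 24, 26, 28, 30

n :  0  1  2  3  4  5  6  7  8  9 10 11 12 13 14 15 16 17 18 19 20 21 22 23 24 25 26 27 28 29 30
G :  0  1  0  1  0  1  0  1  0  1  0  1  0  1  0  1  0  1  0  1  0  1  0  1  0  1  0  1  0  1  0
P-positions are exactly the n with G(n) = 0.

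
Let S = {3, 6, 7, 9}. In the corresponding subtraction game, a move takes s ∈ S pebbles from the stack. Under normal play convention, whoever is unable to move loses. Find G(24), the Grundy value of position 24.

G(0) = 0
G(1) = mex{} = 0
G(2) = mex{} = 0
G(3) = mex{0} = 1
G(4) = mex{0} = 1
G(5) = mex{0} = 1
G(6) = mex{1,0} = 2
G(7) = mex{1,0,0} = 2
G(8) = mex{1,0,0} = 2
G(9) = mex{2,1,0,0} = 3
G(10) = mex{2,1,1,0} = 3
G(11) = mex{2,1,1,0} = 3
G(12) = mex{3,2,1,1} = 0
G(13) = mex{3,2,2,1} = 0
G(14) = mex{3,2,2,1} = 0
G(15) = mex{0,3,2,2} = 1
G(16) = mex{0,3,3,2} = 1
G(17) = mex{0,3,3,2} = 1
G(18) = mex{1,0,3,3} = 2
G(19) = mex{1,0,0,3} = 2
G(20) = mex{1,0,0,3} = 2
G(21) = mex{2,1,0,0} = 3
G(22) = mex{2,1,1,0} = 3
G(23) = mex{2,1,1,0} = 3
G(24) = mex{3,2,1,1} = 0

0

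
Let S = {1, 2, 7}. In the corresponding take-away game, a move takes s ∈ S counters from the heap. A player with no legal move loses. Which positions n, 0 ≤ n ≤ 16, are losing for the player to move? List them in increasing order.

n :  0  1  2  3  4  5  6  7  8  9 10 11 12 13 14 15 16
G :  0  1  2  0  1  2  0  1  2  0  1  2  0  1  2  0  1
P-positions are exactly the n with G(n) = 0.

0, 3, 6, 9, 12, 15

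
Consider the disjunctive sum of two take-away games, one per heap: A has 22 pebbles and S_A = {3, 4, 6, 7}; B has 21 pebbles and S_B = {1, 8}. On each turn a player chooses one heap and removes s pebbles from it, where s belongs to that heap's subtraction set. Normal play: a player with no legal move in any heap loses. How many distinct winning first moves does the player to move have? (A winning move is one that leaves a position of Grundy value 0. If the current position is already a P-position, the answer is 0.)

3

Heap A, S = {3, 4, 6, 7}:
n :  0  1  2  3  4  5  6  7  8  9 10 11 12 13 14 15 16 17 18 19 20 21 22
G :  0  0  0  1  1  1  2  2  2  3  0  0  0  1  1  1  2  2  2  3  0  0  0
G_A(22) = 0.
Heap B, S = {1, 8}:
n :  0  1  2  3  4  5  6  7  8  9 10 11 12 13 14 15 16 17 18 19 20 21
G :  0  1  0  1  0  1  0  1  2  0  1  0  1  0  1  0  1  2  0  1  0  1
G_B(21) = 1.
Combined Grundy value = 0 ⊕ 1 = 1.
A winning move leaves total XOR = 0, i.e. changes one component's Grundy value g to g ⊕ X where X is the current total.
Heap A: need g' = 0⊕1 = 1. Options: 22−3→G=3, 22−4→G=2, 22−6→G=2, 22−7→G=1. Hits: 1.
Heap B: need g' = 1⊕1 = 0. Options: 21−1→G=0, 21−8→G=0. Hits: 2.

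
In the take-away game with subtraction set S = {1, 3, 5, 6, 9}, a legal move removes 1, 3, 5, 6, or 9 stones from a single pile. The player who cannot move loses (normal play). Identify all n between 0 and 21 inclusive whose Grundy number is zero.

n :  0  1  2  3  4  5  6  7  8  9 10 11 12 13 14 15 16 17 18 19 20 21
G :  0  1  0  1  0  1  2  3  2  3  2  3  0  1  0  1  0  1  2  3  2  3
P-positions are exactly the n with G(n) = 0.

0, 2, 4, 12, 14, 16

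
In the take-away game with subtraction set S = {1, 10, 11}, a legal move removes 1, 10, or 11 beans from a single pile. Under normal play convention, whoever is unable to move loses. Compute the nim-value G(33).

3

G(0) = 0
G(1) = mex{0} = 1
G(2) = mex{1} = 0
G(3) = mex{0} = 1
G(4) = mex{1} = 0
G(5) = mex{0} = 1
G(6) = mex{1} = 0
G(7) = mex{0} = 1
G(8) = mex{1} = 0
G(9) = mex{0} = 1
G(10) = mex{1,0} = 2
G(11) = mex{2,1,0} = 3
G(12) = mex{3,0,1} = 2
G(13) = mex{2,1,0} = 3
G(14) = mex{3,0,1} = 2
G(15) = mex{2,1,0} = 3
G(16) = mex{3,0,1} = 2
G(17) = mex{2,1,0} = 3
G(18) = mex{3,0,1} = 2
G(19) = mex{2,1,0} = 3
G(20) = mex{3,2,1} = 0
G(21) = mex{0,3,2} = 1
G(22) = mex{1,2,3} = 0
G(23) = mex{0,3,2} = 1
G(24) = mex{1,2,3} = 0
G(25) = mex{0,3,2} = 1
G(26) = mex{1,2,3} = 0
G(27) = mex{0,3,2} = 1
G(28) = mex{1,2,3} = 0
G(29) = mex{0,3,2} = 1
G(30) = mex{1,0,3} = 2
G(31) = mex{2,1,0} = 3
G(32) = mex{3,0,1} = 2
G(33) = mex{2,1,0} = 3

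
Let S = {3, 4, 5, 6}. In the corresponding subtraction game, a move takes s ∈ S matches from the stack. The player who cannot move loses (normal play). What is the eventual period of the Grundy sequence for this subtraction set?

n :  0  1  2  3  4  5  6  7  8  9 10 11 12 13 14 15 16 17 18 19
G :  0  0  0  1  1  1  2  2  2  0  0  0  1  1  1  2  2  2  0  0
G(n+9) = G(n) holds for n = 0,…,5 (a full window of length max(S) = 6), so the sequence is purely periodic with period 9.

9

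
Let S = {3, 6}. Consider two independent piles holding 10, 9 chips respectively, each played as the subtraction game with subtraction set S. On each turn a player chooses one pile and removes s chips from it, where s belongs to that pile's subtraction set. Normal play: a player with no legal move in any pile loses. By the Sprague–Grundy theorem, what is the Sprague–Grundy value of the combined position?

0

All piles use S = {3, 6}:
n :  0  1  2  3  4  5  6  7  8  9 10
G :  0  0  0  1  1  1  2  2  2  0  0
Pile A: G(10) = 0.
Pile B: G(9) = 0.
Combined Grundy value = 0 ⊕ 0 = 0.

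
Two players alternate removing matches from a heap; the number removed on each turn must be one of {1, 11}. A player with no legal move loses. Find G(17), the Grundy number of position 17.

n :  0  1  2  3  4  5  6  7  8  9 10 11 12 13 14 15 16 17
G :  0  1  0  1  0  1  0  1  0  1  0  1  0  1  0  1  0  1

1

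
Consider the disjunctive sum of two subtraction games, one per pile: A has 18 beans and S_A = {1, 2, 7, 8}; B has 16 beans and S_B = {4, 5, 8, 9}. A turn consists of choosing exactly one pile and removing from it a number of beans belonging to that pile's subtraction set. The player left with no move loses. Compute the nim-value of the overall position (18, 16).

0

Pile A, S = {1, 2, 7, 8}:
G(0) = 0
G(1) = mex{0} = 1
G(2) = mex{1,0} = 2
G(3) = mex{2,1} = 0
G(4) = mex{0,2} = 1
G(5) = mex{1,0} = 2
G(6) = mex{2,1} = 0
G(7) = mex{0,2,0} = 1
G(8) = mex{1,0,1,0} = 2
G(9) = mex{2,1,2,1} = 0
G(10) = mex{0,2,0,2} = 1
G(11) = mex{1,0,1,0} = 2
G(12) = mex{2,1,2,1} = 0
G(13) = mex{0,2,0,2} = 1
G(14) = mex{1,0,1,0} = 2
G(15) = mex{2,1,2,1} = 0
G(16) = mex{0,2,0,2} = 1
G(17) = mex{1,0,1,0} = 2
G(18) = mex{2,1,2,1} = 0
G_A(18) = 0.
Pile B, S = {4, 5, 8, 9}:
n :  0  1  2  3  4  5  6  7  8  9 10 11 12 13 14 15 16
G :  0  0  0  0  1  1  1  1  2  2  2  2  3  0  0  0  0
G_B(16) = 0.
Combined Grundy value = 0 ⊕ 0 = 0.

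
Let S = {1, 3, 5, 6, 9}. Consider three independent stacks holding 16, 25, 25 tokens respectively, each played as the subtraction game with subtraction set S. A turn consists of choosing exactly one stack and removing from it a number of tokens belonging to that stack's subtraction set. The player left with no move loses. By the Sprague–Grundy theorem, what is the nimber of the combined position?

All stacks use S = {1, 3, 5, 6, 9}:
G(0) = 0
G(1) = mex{0} = 1
G(2) = mex{1} = 0
G(3) = mex{0,0} = 1
G(4) = mex{1,1} = 0
G(5) = mex{0,0,0} = 1
G(6) = mex{1,1,1,0} = 2
G(7) = mex{2,0,0,1} = 3
G(8) = mex{3,1,1,0} = 2
G(9) = mex{2,2,0,1,0} = 3
G(10) = mex{3,3,1,0,1} = 2
G(11) = mex{2,2,2,1,0} = 3
G(12) = mex{3,3,3,2,1} = 0
G(13) = mex{0,2,2,3,0} = 1
G(14) = mex{1,3,3,2,1} = 0
G(15) = mex{0,0,2,3,2} = 1
G(16) = mex{1,1,3,2,3} = 0
G(17) = mex{0,0,0,3,2} = 1
G(18) = mex{1,1,1,0,3} = 2
G(19) = mex{2,0,0,1,2} = 3
G(20) = mex{3,1,1,0,3} = 2
G(21) = mex{2,2,0,1,0} = 3
G(22) = mex{3,3,1,0,1} = 2
G(23) = mex{2,2,2,1,0} = 3
G(24) = mex{3,3,3,2,1} = 0
G(25) = mex{0,2,2,3,0} = 1
Stack A: G(16) = 0.
Stack B: G(25) = 1.
Stack C: G(25) = 1.
Combined Grundy value = 0 ⊕ 1 ⊕ 1 = 0.

0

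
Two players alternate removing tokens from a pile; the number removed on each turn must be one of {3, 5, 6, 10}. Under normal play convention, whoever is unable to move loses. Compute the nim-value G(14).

4

G(0) = 0
G(1) = mex{} = 0
G(2) = mex{} = 0
G(3) = mex{0} = 1
G(4) = mex{0} = 1
G(5) = mex{0,0} = 1
G(6) = mex{1,0,0} = 2
G(7) = mex{1,0,0} = 2
G(8) = mex{1,1,0} = 2
G(9) = mex{2,1,1} = 0
G(10) = mex{2,1,1,0} = 3
G(11) = mex{2,2,1,0} = 3
G(12) = mex{0,2,2,0} = 1
G(13) = mex{3,2,2,1} = 0
G(14) = mex{3,0,2,1} = 4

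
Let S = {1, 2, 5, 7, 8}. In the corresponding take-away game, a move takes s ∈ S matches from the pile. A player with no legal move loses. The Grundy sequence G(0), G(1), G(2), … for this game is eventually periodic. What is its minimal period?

3

G(0) = 0
G(1) = mex{0} = 1
G(2) = mex{1,0} = 2
G(3) = mex{2,1} = 0
G(4) = mex{0,2} = 1
G(5) = mex{1,0,0} = 2
G(6) = mex{2,1,1} = 0
G(7) = mex{0,2,2,0} = 1
G(8) = mex{1,0,0,1,0} = 2
G(9) = mex{2,1,1,2,1} = 0
G(10) = mex{0,2,2,0,2} = 1
G(11) = mex{1,0,0,1,0} = 2
G(12) = mex{2,1,1,2,1} = 0
G(13) = mex{0,2,2,0,2} = 1
G(14) = mex{1,0,0,1,0} = 2
G(n+3) = G(n) holds for n = 0,…,7 (a full window of length max(S) = 8), so the sequence is purely periodic with period 3.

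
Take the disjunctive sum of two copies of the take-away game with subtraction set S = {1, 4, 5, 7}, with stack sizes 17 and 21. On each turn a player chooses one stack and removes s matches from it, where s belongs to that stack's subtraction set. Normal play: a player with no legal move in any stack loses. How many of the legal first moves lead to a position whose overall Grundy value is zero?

2

All stacks use S = {1, 4, 5, 7}:
n :  0  1  2  3  4  5  6  7  8  9 10 11 12 13 14 15 16 17 18 19 20 21
G :  0  1  0  1  2  3  2  3  0  1  0  1  2  3  2  3  0  1  0  1  2  3
Stack A: G(17) = 1.
Stack B: G(21) = 3.
Combined Grundy value = 1 ⊕ 3 = 2.
A winning move leaves total XOR = 0, i.e. changes one component's Grundy value g to g ⊕ X where X is the current total.
Stack A: need g' = 1⊕2 = 3. Options: 17−1→G=0, 17−4→G=3, 17−5→G=2, 17−7→G=0. Hits: 1.
Stack B: need g' = 3⊕2 = 1. Options: 21−1→G=2, 21−4→G=1, 21−5→G=0, 21−7→G=2. Hits: 1.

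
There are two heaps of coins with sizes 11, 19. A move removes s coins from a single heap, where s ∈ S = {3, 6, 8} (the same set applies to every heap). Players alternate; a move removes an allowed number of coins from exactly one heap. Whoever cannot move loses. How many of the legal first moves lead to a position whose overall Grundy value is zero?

All heaps use S = {3, 6, 8}:
n :  0  1  2  3  4  5  6  7  8  9 10 11 12 13 14 15 16 17 18 19
G :  0  0  0  1  1  1  2  2  2  3  3  0  0  0  1  1  1  2  2  2
Heap A: G(11) = 0.
Heap B: G(19) = 2.
Combined Grundy value = 0 ⊕ 2 = 2.
A winning move leaves total XOR = 0, i.e. changes one component's Grundy value g to g ⊕ X where X is the current total.
Heap A: need g' = 0⊕2 = 2. Options: 11−3→G=2, 11−6→G=1, 11−8→G=1. Hits: 1.
Heap B: need g' = 2⊕2 = 0. Options: 19−3→G=1, 19−6→G=0, 19−8→G=0. Hits: 2.

3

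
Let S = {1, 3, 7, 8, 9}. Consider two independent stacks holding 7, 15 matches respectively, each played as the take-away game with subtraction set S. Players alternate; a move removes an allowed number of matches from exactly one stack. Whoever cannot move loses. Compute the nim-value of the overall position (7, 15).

2

All stacks use S = {1, 3, 7, 8, 9}:
G(0) = 0
G(1) = mex{0} = 1
G(2) = mex{1} = 0
G(3) = mex{0,0} = 1
G(4) = mex{1,1} = 0
G(5) = mex{0,0} = 1
G(6) = mex{1,1} = 0
G(7) = mex{0,0,0} = 1
G(8) = mex{1,1,1,0} = 2
G(9) = mex{2,0,0,1,0} = 3
G(10) = mex{3,1,1,0,1} = 2
G(11) = mex{2,2,0,1,0} = 3
G(12) = mex{3,3,1,0,1} = 2
G(13) = mex{2,2,0,1,0} = 3
G(14) = mex{3,3,1,0,1} = 2
G(15) = mex{2,2,2,1,0} = 3
Stack A: G(7) = 1.
Stack B: G(15) = 3.
Combined Grundy value = 1 ⊕ 3 = 2.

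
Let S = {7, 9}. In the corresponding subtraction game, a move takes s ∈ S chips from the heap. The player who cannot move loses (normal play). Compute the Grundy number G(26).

1

n :  0  1  2  3  4  5  6  7  8  9 10 11 12 13 14 15 16 17 18 19 20 21 22 23 24 25 26
G :  0  0  0  0  0  0  0  1  1  1  1  1  1  1  2  2  0  0  0  0  0  0  0  1  1  1  1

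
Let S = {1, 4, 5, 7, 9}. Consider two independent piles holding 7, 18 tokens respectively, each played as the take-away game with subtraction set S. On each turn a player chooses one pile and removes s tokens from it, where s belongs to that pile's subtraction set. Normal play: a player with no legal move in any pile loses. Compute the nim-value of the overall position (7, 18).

3

All piles use S = {1, 4, 5, 7, 9}:
n :  0  1  2  3  4  5  6  7  8  9 10 11 12 13 14 15 16 17 18
G :  0  1  0  1  2  3  2  3  0  1  0  1  2  3  2  3  0  1  0
Pile A: G(7) = 3.
Pile B: G(18) = 0.
Combined Grundy value = 3 ⊕ 0 = 3.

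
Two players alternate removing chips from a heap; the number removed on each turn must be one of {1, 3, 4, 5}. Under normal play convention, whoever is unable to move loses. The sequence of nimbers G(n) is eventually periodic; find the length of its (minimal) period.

G(0) = 0
G(1) = mex{0} = 1
G(2) = mex{1} = 0
G(3) = mex{0,0} = 1
G(4) = mex{1,1,0} = 2
G(5) = mex{2,0,1,0} = 3
G(6) = mex{3,1,0,1} = 2
G(7) = mex{2,2,1,0} = 3
G(8) = mex{3,3,2,1} = 0
G(9) = mex{0,2,3,2} = 1
G(10) = mex{1,3,2,3} = 0
G(11) = mex{0,0,3,2} = 1
G(12) = mex{1,1,0,3} = 2
G(13) = mex{2,0,1,0} = 3
G(14) = mex{3,1,0,1} = 2
G(15) = mex{2,2,1,0} = 3
G(16) = mex{3,3,2,1} = 0
G(17) = mex{0,2,3,2} = 1
G(n+8) = G(n) holds for n = 0,…,4 (a full window of length max(S) = 5), so the sequence is purely periodic with period 8.

8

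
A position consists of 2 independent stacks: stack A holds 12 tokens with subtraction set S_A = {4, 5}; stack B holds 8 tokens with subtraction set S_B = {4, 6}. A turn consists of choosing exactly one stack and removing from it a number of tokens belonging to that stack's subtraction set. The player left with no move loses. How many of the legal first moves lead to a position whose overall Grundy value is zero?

2

Stack A, S = {4, 5}:
n :  0  1  2  3  4  5  6  7  8  9 10 11 12
G :  0  0  0  0  1  1  1  1  2  0  0  0  0
G_A(12) = 0.
Stack B, S = {4, 6}:
G(0) = 0
G(1) = mex{} = 0
G(2) = mex{} = 0
G(3) = mex{} = 0
G(4) = mex{0} = 1
G(5) = mex{0} = 1
G(6) = mex{0,0} = 1
G(7) = mex{0,0} = 1
G(8) = mex{1,0} = 2
G_B(8) = 2.
Combined Grundy value = 0 ⊕ 2 = 2.
A winning move leaves total XOR = 0, i.e. changes one component's Grundy value g to g ⊕ X where X is the current total.
Stack A: need g' = 0⊕2 = 2. Options: 12−4→G=2, 12−5→G=1. Hits: 1.
Stack B: need g' = 2⊕2 = 0. Options: 8−4→G=1, 8−6→G=0. Hits: 1.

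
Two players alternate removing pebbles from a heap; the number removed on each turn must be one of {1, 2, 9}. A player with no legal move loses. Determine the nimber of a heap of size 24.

G(0) = 0
G(1) = mex{0} = 1
G(2) = mex{1,0} = 2
G(3) = mex{2,1} = 0
G(4) = mex{0,2} = 1
G(5) = mex{1,0} = 2
G(6) = mex{2,1} = 0
G(7) = mex{0,2} = 1
G(8) = mex{1,0} = 2
G(9) = mex{2,1,0} = 3
G(10) = mex{3,2,1} = 0
G(11) = mex{0,3,2} = 1
G(12) = mex{1,0,0} = 2
G(13) = mex{2,1,1} = 0
G(14) = mex{0,2,2} = 1
G(15) = mex{1,0,0} = 2
G(16) = mex{2,1,1} = 0
G(17) = mex{0,2,2} = 1
G(18) = mex{1,0,3} = 2
G(19) = mex{2,1,0} = 3
G(20) = mex{3,2,1} = 0
G(21) = mex{0,3,2} = 1
G(22) = mex{1,0,0} = 2
G(23) = mex{2,1,1} = 0
G(24) = mex{0,2,2} = 1

1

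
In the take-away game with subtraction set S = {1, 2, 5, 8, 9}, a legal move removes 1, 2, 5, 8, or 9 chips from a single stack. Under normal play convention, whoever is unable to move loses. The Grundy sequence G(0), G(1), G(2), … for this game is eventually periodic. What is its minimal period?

10

G(0) = 0
G(1) = mex{0} = 1
G(2) = mex{1,0} = 2
G(3) = mex{2,1} = 0
G(4) = mex{0,2} = 1
G(5) = mex{1,0,0} = 2
G(6) = mex{2,1,1} = 0
G(7) = mex{0,2,2} = 1
G(8) = mex{1,0,0,0} = 2
G(9) = mex{2,1,1,1,0} = 3
G(10) = mex{3,2,2,2,1} = 0
G(11) = mex{0,3,0,0,2} = 1
G(12) = mex{1,0,1,1,0} = 2
G(13) = mex{2,1,2,2,1} = 0
G(14) = mex{0,2,3,0,2} = 1
G(15) = mex{1,0,0,1,0} = 2
G(16) = mex{2,1,1,2,1} = 0
G(17) = mex{0,2,2,3,2} = 1
G(18) = mex{1,0,0,0,3} = 2
G(19) = mex{2,1,1,1,0} = 3
G(20) = mex{3,2,2,2,1} = 0
G(21) = mex{0,3,0,0,2} = 1
G(n+10) = G(n) holds for n = 0,…,8 (a full window of length max(S) = 9), so the sequence is purely periodic with period 10.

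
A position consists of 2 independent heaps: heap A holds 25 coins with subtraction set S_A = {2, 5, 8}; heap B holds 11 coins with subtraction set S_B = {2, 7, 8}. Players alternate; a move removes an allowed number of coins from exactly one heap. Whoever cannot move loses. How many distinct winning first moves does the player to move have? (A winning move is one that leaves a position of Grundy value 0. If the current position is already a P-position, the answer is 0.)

Heap A, S = {2, 5, 8}:
G(0) = 0
G(1) = mex{} = 0
G(2) = mex{0} = 1
G(3) = mex{0} = 1
G(4) = mex{1} = 0
G(5) = mex{1,0} = 2
G(6) = mex{0,0} = 1
G(7) = mex{2,1} = 0
G(8) = mex{1,1,0} = 2
G(9) = mex{0,0,0} = 1
G(10) = mex{2,2,1} = 0
G(11) = mex{1,1,1} = 0
G(12) = mex{0,0,0} = 1
G(13) = mex{0,2,2} = 1
G(14) = mex{1,1,1} = 0
G(15) = mex{1,0,0} = 2
G(16) = mex{0,0,2} = 1
G(17) = mex{2,1,1} = 0
G(18) = mex{1,1,0} = 2
G(19) = mex{0,0,0} = 1
G(20) = mex{2,2,1} = 0
G(21) = mex{1,1,1} = 0
G(22) = mex{0,0,0} = 1
G(23) = mex{0,2,2} = 1
G(24) = mex{1,1,1} = 0
G(25) = mex{1,0,0} = 2
G_A(25) = 2.
Heap B, S = {2, 7, 8}:
G(0) = 0
G(1) = mex{} = 0
G(2) = mex{0} = 1
G(3) = mex{0} = 1
G(4) = mex{1} = 0
G(5) = mex{1} = 0
G(6) = mex{0} = 1
G(7) = mex{0,0} = 1
G(8) = mex{1,0,0} = 2
G(9) = mex{1,1,0} = 2
G(10) = mex{2,1,1} = 0
G(11) = mex{2,0,1} = 3
G_B(11) = 3.
Combined Grundy value = 2 ⊕ 3 = 1.
A winning move leaves total XOR = 0, i.e. changes one component's Grundy value g to g ⊕ X where X is the current total.
Heap A: need g' = 2⊕1 = 3. Options: 25−2→G=1, 25−5→G=0, 25−8→G=0. Hits: 0.
Heap B: need g' = 3⊕1 = 2. Options: 11−2→G=2, 11−7→G=0, 11−8→G=1. Hits: 1.

1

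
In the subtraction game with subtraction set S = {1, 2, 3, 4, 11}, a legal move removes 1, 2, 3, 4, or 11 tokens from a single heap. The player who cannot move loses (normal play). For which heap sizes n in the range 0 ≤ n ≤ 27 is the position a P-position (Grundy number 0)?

G(0) = 0
G(1) = mex{0} = 1
G(2) = mex{1,0} = 2
G(3) = mex{2,1,0} = 3
G(4) = mex{3,2,1,0} = 4
G(5) = mex{4,3,2,1} = 0
G(6) = mex{0,4,3,2} = 1
G(7) = mex{1,0,4,3} = 2
G(8) = mex{2,1,0,4} = 3
G(9) = mex{3,2,1,0} = 4
G(10) = mex{4,3,2,1} = 0
G(11) = mex{0,4,3,2,0} = 1
G(12) = mex{1,0,4,3,1} = 2
G(13) = mex{2,1,0,4,2} = 3
G(14) = mex{3,2,1,0,3} = 4
G(15) = mex{4,3,2,1,4} = 0
G(16) = mex{0,4,3,2,0} = 1
G(17) = mex{1,0,4,3,1} = 2
G(18) = mex{2,1,0,4,2} = 3
G(19) = mex{3,2,1,0,3} = 4
G(20) = mex{4,3,2,1,4} = 0
G(21) = mex{0,4,3,2,0} = 1
G(22) = mex{1,0,4,3,1} = 2
G(23) = mex{2,1,0,4,2} = 3
G(24) = mex{3,2,1,0,3} = 4
G(25) = mex{4,3,2,1,4} = 0
G(26) = mex{0,4,3,2,0} = 1
G(27) = mex{1,0,4,3,1} = 2
P-positions are exactly the n with G(n) = 0.

0, 5, 10, 15, 20, 25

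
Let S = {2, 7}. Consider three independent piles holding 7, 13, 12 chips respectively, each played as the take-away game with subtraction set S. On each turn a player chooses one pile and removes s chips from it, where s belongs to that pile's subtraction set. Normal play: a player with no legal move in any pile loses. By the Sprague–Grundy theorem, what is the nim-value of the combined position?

All piles use S = {2, 7}:
n :  0  1  2  3  4  5  6  7  8  9 10 11 12 13
G :  0  0  1  1  0  0  1  1  2  0  0  1  1  0
Pile A: G(7) = 1.
Pile B: G(13) = 0.
Pile C: G(12) = 1.
Combined Grundy value = 1 ⊕ 0 ⊕ 1 = 0.

0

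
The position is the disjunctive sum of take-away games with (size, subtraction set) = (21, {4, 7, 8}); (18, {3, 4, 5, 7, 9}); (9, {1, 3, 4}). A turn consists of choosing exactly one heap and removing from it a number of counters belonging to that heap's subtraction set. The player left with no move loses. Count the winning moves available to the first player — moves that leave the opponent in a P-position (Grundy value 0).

Heap A, S = {4, 7, 8}:
n :  0  1  2  3  4  5  6  7  8  9 10 11 12 13 14 15 16 17 18 19 20 21
G :  0  0  0  0  1  1  1  1  2  2  2  2  0  0  0  0  1  1  1  1  2  2
G_A(21) = 2.
Heap B, S = {3, 4, 5, 7, 9}:
n :  0  1  2  3  4  5  6  7  8  9 10 11 12 13 14 15 16 17 18
G :  0  0  0  1  1  1  2  2  2  3  3  3  0  0  0  1  1  1  2
G_B(18) = 2.
Heap C, S = {1, 3, 4}:
n : 0 1 2 3 4 5 6 7 8 9
G : 0 1 0 1 2 3 2 0 1 0
G_C(9) = 0.
Combined Grundy value = 2 ⊕ 2 ⊕ 0 = 0.
A winning move leaves total XOR = 0, i.e. changes one component's Grundy value g to g ⊕ X where X is the current total.
Heap A: target g' = 2⊕0 = 2, but every legal move changes the Grundy value (mex property), so 0 moves.
Heap B: target g' = 2⊕0 = 2, but every legal move changes the Grundy value (mex property), so 0 moves.
Heap C: target g' = 0⊕0 = 0, but every legal move changes the Grundy value (mex property), so 0 moves.

0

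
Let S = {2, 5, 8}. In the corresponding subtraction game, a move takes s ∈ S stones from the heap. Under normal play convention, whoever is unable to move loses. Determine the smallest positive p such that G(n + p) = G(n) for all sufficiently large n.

10

G(0) = 0
G(1) = mex{} = 0
G(2) = mex{0} = 1
G(3) = mex{0} = 1
G(4) = mex{1} = 0
G(5) = mex{1,0} = 2
G(6) = mex{0,0} = 1
G(7) = mex{2,1} = 0
G(8) = mex{1,1,0} = 2
G(9) = mex{0,0,0} = 1
G(10) = mex{2,2,1} = 0
G(11) = mex{1,1,1} = 0
G(12) = mex{0,0,0} = 1
G(13) = mex{0,2,2} = 1
G(14) = mex{1,1,1} = 0
G(15) = mex{1,0,0} = 2
G(16) = mex{0,0,2} = 1
G(17) = mex{2,1,1} = 0
G(18) = mex{1,1,0} = 2
G(19) = mex{0,0,0} = 1
G(20) = mex{2,2,1} = 0
G(21) = mex{1,1,1} = 0
G(n+10) = G(n) holds for n = 0,…,7 (a full window of length max(S) = 8), so the sequence is purely periodic with period 10.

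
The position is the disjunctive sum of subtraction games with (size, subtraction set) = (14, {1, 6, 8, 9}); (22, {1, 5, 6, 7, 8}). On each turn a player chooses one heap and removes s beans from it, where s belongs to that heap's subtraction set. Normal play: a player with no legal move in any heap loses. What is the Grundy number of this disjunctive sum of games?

3

Heap A, S = {1, 6, 8, 9}:
n :  0  1  2  3  4  5  6  7  8  9 10 11 12 13 14
G :  0  1  0  1  0  1  2  0  1  2  3  2  3  2  0
G_A(14) = 0.
Heap B, S = {1, 5, 6, 7, 8}:
n :  0  1  2  3  4  5  6  7  8  9 10 11 12 13 14 15 16 17 18 19 20 21 22
G :  0  1  0  1  0  1  2  3  2  3  2  3  4  0  1  0  1  0  1  2  3  2  3
G_B(22) = 3.
Combined Grundy value = 0 ⊕ 3 = 3.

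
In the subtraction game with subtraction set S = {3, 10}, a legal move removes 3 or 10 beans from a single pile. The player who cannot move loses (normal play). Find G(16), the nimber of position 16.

1

G(0) = 0
G(1) = mex{} = 0
G(2) = mex{} = 0
G(3) = mex{0} = 1
G(4) = mex{0} = 1
G(5) = mex{0} = 1
G(6) = mex{1} = 0
G(7) = mex{1} = 0
G(8) = mex{1} = 0
G(9) = mex{0} = 1
G(10) = mex{0,0} = 1
G(11) = mex{0,0} = 1
G(12) = mex{1,0} = 2
G(13) = mex{1,1} = 0
G(14) = mex{1,1} = 0
G(15) = mex{2,1} = 0
G(16) = mex{0,0} = 1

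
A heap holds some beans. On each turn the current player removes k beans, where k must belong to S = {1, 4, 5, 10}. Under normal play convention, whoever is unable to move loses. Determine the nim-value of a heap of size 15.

G(0) = 0
G(1) = mex{0} = 1
G(2) = mex{1} = 0
G(3) = mex{0} = 1
G(4) = mex{1,0} = 2
G(5) = mex{2,1,0} = 3
G(6) = mex{3,0,1} = 2
G(7) = mex{2,1,0} = 3
G(8) = mex{3,2,1} = 0
G(9) = mex{0,3,2} = 1
G(10) = mex{1,2,3,0} = 4
G(11) = mex{4,3,2,1} = 0
G(12) = mex{0,0,3,0} = 1
G(13) = mex{1,1,0,1} = 2
G(14) = mex{2,4,1,2} = 0
G(15) = mex{0,0,4,3} = 1

1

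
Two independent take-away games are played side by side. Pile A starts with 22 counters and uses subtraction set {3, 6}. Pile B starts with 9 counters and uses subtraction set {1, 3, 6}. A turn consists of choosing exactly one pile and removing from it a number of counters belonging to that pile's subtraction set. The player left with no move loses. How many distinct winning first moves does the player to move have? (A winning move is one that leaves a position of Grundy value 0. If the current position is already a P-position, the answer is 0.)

2

Pile A, S = {3, 6}:
G(0) = 0
G(1) = mex{} = 0
G(2) = mex{} = 0
G(3) = mex{0} = 1
G(4) = mex{0} = 1
G(5) = mex{0} = 1
G(6) = mex{1,0} = 2
G(7) = mex{1,0} = 2
G(8) = mex{1,0} = 2
G(9) = mex{2,1} = 0
G(10) = mex{2,1} = 0
G(11) = mex{2,1} = 0
G(12) = mex{0,2} = 1
G(13) = mex{0,2} = 1
G(14) = mex{0,2} = 1
G(15) = mex{1,0} = 2
G(16) = mex{1,0} = 2
G(17) = mex{1,0} = 2
G(18) = mex{2,1} = 0
G(19) = mex{2,1} = 0
G(20) = mex{2,1} = 0
G(21) = mex{0,2} = 1
G(22) = mex{0,2} = 1
G_A(22) = 1.
Pile B, S = {1, 3, 6}:
G(0) = 0
G(1) = mex{0} = 1
G(2) = mex{1} = 0
G(3) = mex{0,0} = 1
G(4) = mex{1,1} = 0
G(5) = mex{0,0} = 1
G(6) = mex{1,1,0} = 2
G(7) = mex{2,0,1} = 3
G(8) = mex{3,1,0} = 2
G(9) = mex{2,2,1} = 0
G_B(9) = 0.
Combined Grundy value = 1 ⊕ 0 = 1.
A winning move leaves total XOR = 0, i.e. changes one component's Grundy value g to g ⊕ X where X is the current total.
Pile A: need g' = 1⊕1 = 0. Options: 22−3→G=0, 22−6→G=2. Hits: 1.
Pile B: need g' = 0⊕1 = 1. Options: 9−1→G=2, 9−3→G=2, 9−6→G=1. Hits: 1.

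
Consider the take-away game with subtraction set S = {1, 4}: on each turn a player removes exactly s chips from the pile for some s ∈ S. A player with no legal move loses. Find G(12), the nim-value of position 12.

n :  0  1  2  3  4  5  6  7  8  9 10 11 12
G :  0  1  0  1  2  0  1  0  1  2  0  1  0

0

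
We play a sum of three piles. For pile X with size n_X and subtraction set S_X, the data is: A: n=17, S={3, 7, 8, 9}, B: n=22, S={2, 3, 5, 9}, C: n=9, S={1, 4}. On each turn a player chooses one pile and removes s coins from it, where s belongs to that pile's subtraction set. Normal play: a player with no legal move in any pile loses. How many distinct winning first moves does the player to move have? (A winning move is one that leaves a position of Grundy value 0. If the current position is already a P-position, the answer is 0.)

Pile A, S = {3, 7, 8, 9}:
n :  0  1  2  3  4  5  6  7  8  9 10 11 12 13 14 15 16 17
G :  0  0  0  1  1  1  0  2  2  1  3  3  0  2  4  1  0  0
G_A(17) = 0.
Pile B, S = {2, 3, 5, 9}:
n :  0  1  2  3  4  5  6  7  8  9 10 11 12 13 14 15 16 17 18 19 20 21 22
G :  0  0  1  1  2  2  3  0  0  1  1  2  2  3  0  0  1  1  2  2  3  0  0
G_B(22) = 0.
Pile C, S = {1, 4}:
n : 0 1 2 3 4 5 6 7 8 9
G : 0 1 0 1 2 0 1 0 1 2
G_C(9) = 2.
Combined Grundy value = 0 ⊕ 0 ⊕ 2 = 2.
A winning move leaves total XOR = 0, i.e. changes one component's Grundy value g to g ⊕ X where X is the current total.
Pile A: need g' = 0⊕2 = 2. Options: 17−3→G=4, 17−7→G=3, 17−8→G=1, 17−9→G=2. Hits: 1.
Pile B: need g' = 0⊕2 = 2. Options: 22−2→G=3, 22−3→G=2, 22−5→G=1, 22−9→G=3. Hits: 1.
Pile C: need g' = 2⊕2 = 0. Options: 9−1→G=1, 9−4→G=0. Hits: 1.

3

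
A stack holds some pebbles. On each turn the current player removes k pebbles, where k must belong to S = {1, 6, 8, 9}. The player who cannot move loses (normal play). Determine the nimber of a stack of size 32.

1

n :  0  1  2  3  4  5  6  7  8  9 10 11 12 13 14 15 16 17 18 19 20 21 22 23 24 25 26 27 28 29 30 31 32
G :  0  1  0  1  0  1  2  0  1  2  3  2  3  2  0  1  2  0  1  0  1  0  1  2  0  1  2  3  2  3  2  0  1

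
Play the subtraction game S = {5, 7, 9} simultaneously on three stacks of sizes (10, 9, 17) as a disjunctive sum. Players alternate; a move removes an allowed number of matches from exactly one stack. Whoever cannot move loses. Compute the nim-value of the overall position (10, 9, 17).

3

All stacks use S = {5, 7, 9}:
n :  0  1  2  3  4  5  6  7  8  9 10 11 12 13 14 15 16 17
G :  0  0  0  0  0  1  1  1  1  1  2  2  2  2  0  0  0  0
Stack A: G(10) = 2.
Stack B: G(9) = 1.
Stack C: G(17) = 0.
Combined Grundy value = 2 ⊕ 1 ⊕ 0 = 3.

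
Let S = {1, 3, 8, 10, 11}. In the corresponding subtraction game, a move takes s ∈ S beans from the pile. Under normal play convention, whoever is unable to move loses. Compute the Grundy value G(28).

2

n :  0  1  2  3  4  5  6  7  8  9 10 11 12 13 14 15 16 17 18 19 20 21 22 23 24 25 26 27 28
G :  0  1  0  1  0  1  0  1  2  3  2  3  2  3  2  3  4  5  0  1  0  1  0  1  0  1  2  3  2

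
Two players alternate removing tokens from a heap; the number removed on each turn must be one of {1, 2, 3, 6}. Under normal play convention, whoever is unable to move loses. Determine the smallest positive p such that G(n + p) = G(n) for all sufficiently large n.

n :  0  1  2  3  4  5  6  7  8  9 10 11 12 13 14
G :  0  1  2  3  0  1  2  3  0  1  2  3  0  1  2
G(n+4) = G(n) holds for n = 0,…,5 (a full window of length max(S) = 6), so the sequence is purely periodic with period 4.

4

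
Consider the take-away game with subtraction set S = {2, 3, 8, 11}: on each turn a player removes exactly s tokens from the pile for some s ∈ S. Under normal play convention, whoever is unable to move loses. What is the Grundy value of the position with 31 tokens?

1

G(0) = 0
G(1) = mex{} = 0
G(2) = mex{0} = 1
G(3) = mex{0,0} = 1
G(4) = mex{1,0} = 2
G(5) = mex{1,1} = 0
G(6) = mex{2,1} = 0
G(7) = mex{0,2} = 1
G(8) = mex{0,0,0} = 1
G(9) = mex{1,0,0} = 2
G(10) = mex{1,1,1} = 0
G(11) = mex{2,1,1,0} = 3
G(12) = mex{0,2,2,0} = 1
G(13) = mex{3,0,0,1} = 2
G(14) = mex{1,3,0,1} = 2
G(15) = mex{2,1,1,2} = 0
G(16) = mex{2,2,1,0} = 3
G(17) = mex{0,2,2,0} = 1
G(18) = mex{3,0,0,1} = 2
G(19) = mex{1,3,3,1} = 0
G(20) = mex{2,1,1,2} = 0
G(21) = mex{0,2,2,0} = 1
G(22) = mex{0,0,2,3} = 1
G(23) = mex{1,0,0,1} = 2
G(24) = mex{1,1,3,2} = 0
G(25) = mex{2,1,1,2} = 0
G(26) = mex{0,2,2,0} = 1
G(27) = mex{0,0,0,3} = 1
G(28) = mex{1,0,0,1} = 2
G(29) = mex{1,1,1,2} = 0
G(30) = mex{2,1,1,0} = 3
G(31) = mex{0,2,2,0} = 1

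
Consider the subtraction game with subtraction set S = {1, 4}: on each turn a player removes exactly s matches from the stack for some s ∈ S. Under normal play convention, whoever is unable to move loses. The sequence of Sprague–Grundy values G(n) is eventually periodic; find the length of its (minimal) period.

n :  0  1  2  3  4  5  6  7  8  9 10 11 12 13 14
G :  0  1  0  1  2  0  1  0  1  2  0  1  0  1  2
G(n+5) = G(n) holds for n = 0,…,3 (a full window of length max(S) = 4), so the sequence is purely periodic with period 5.

5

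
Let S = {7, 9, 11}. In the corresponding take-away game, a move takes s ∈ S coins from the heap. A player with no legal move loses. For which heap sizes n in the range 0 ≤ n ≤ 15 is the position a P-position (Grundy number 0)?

n :  0  1  2  3  4  5  6  7  8  9 10 11 12 13 14 15
G :  0  0  0  0  0  0  0  1  1  1  1  1  1  1  2  2
P-positions are exactly the n with G(n) = 0.

0, 1, 2, 3, 4, 5, 6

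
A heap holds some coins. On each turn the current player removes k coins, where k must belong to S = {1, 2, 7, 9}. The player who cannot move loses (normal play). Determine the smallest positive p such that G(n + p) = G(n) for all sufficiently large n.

11

G(0) = 0
G(1) = mex{0} = 1
G(2) = mex{1,0} = 2
G(3) = mex{2,1} = 0
G(4) = mex{0,2} = 1
G(5) = mex{1,0} = 2
G(6) = mex{2,1} = 0
G(7) = mex{0,2,0} = 1
G(8) = mex{1,0,1} = 2
G(9) = mex{2,1,2,0} = 3
G(10) = mex{3,2,0,1} = 4
G(11) = mex{4,3,1,2} = 0
G(12) = mex{0,4,2,0} = 1
G(13) = mex{1,0,0,1} = 2
G(14) = mex{2,1,1,2} = 0
G(15) = mex{0,2,2,0} = 1
G(16) = mex{1,0,3,1} = 2
G(17) = mex{2,1,4,2} = 0
G(18) = mex{0,2,0,3} = 1
G(19) = mex{1,0,1,4} = 2
G(20) = mex{2,1,2,0} = 3
G(21) = mex{3,2,0,1} = 4
G(22) = mex{4,3,1,2} = 0
G(23) = mex{0,4,2,0} = 1
G(n+11) = G(n) holds for n = 0,…,8 (a full window of length max(S) = 9), so the sequence is purely periodic with period 11.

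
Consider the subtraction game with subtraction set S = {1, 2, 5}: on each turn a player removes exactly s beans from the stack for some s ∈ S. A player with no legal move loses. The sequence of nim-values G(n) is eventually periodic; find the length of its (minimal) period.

G(0) = 0
G(1) = mex{0} = 1
G(2) = mex{1,0} = 2
G(3) = mex{2,1} = 0
G(4) = mex{0,2} = 1
G(5) = mex{1,0,0} = 2
G(6) = mex{2,1,1} = 0
G(7) = mex{0,2,2} = 1
G(8) = mex{1,0,0} = 2
G(9) = mex{2,1,1} = 0
G(10) = mex{0,2,2} = 1
G(11) = mex{1,0,0} = 2
G(12) = mex{2,1,1} = 0
G(13) = mex{0,2,2} = 1
G(14) = mex{1,0,0} = 2
G(n+3) = G(n) holds for n = 0,…,4 (a full window of length max(S) = 5), so the sequence is purely periodic with period 3.

3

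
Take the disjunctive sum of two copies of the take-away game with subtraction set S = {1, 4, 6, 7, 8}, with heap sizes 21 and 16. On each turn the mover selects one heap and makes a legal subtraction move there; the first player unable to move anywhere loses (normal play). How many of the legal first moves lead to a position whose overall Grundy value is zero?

All heaps use S = {1, 4, 6, 7, 8}:
G(0) = 0
G(1) = mex{0} = 1
G(2) = mex{1} = 0
G(3) = mex{0} = 1
G(4) = mex{1,0} = 2
G(5) = mex{2,1} = 0
G(6) = mex{0,0,0} = 1
G(7) = mex{1,1,1,0} = 2
G(8) = mex{2,2,0,1,0} = 3
G(9) = mex{3,0,1,0,1} = 2
G(10) = mex{2,1,2,1,0} = 3
G(11) = mex{3,2,0,2,1} = 4
G(12) = mex{4,3,1,0,2} = 5
G(13) = mex{5,2,2,1,0} = 3
G(14) = mex{3,3,3,2,1} = 0
G(15) = mex{0,4,2,3,2} = 1
G(16) = mex{1,5,3,2,3} = 0
G(17) = mex{0,3,4,3,2} = 1
G(18) = mex{1,0,5,4,3} = 2
G(19) = mex{2,1,3,5,4} = 0
G(20) = mex{0,0,0,3,5} = 1
G(21) = mex{1,1,1,0,3} = 2
Heap A: G(21) = 2.
Heap B: G(16) = 0.
Combined Grundy value = 2 ⊕ 0 = 2.
A winning move leaves total XOR = 0, i.e. changes one component's Grundy value g to g ⊕ X where X is the current total.
Heap A: need g' = 2⊕2 = 0. Options: 21−1→G=1, 21−4→G=1, 21−6→G=1, 21−7→G=0, 21−8→G=3. Hits: 1.
Heap B: need g' = 0⊕2 = 2. Options: 16−1→G=1, 16−4→G=5, 16−6→G=3, 16−7→G=2, 16−8→G=3. Hits: 1.

2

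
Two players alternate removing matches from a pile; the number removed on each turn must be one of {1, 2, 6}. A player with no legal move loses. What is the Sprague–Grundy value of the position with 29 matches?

1

n :  0  1  2  3  4  5  6  7  8  9 10 11 12 13 14 15 16 17 18 19 20 21 22 23 24 25 26 27 28 29
G :  0  1  2  0  1  2  3  0  1  2  0  1  2  3  0  1  2  0  1  2  3  0  1  2  0  1  2  3  0  1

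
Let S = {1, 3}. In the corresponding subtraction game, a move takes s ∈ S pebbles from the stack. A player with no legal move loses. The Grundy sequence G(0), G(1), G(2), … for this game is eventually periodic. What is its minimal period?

G(0) = 0
G(1) = mex{0} = 1
G(2) = mex{1} = 0
G(3) = mex{0,0} = 1
G(4) = mex{1,1} = 0
G(5) = mex{0,0} = 1
G(6) = mex{1,1} = 0
G(7) = mex{0,0} = 1
G(8) = mex{1,1} = 0
G(9) = mex{0,0} = 1
G(10) = mex{1,1} = 0
G(11) = mex{0,0} = 1
G(12) = mex{1,1} = 0
G(13) = mex{0,0} = 1
G(14) = mex{1,1} = 0
G(n+2) = G(n) holds for n = 0,…,2 (a full window of length max(S) = 3), so the sequence is purely periodic with period 2.

2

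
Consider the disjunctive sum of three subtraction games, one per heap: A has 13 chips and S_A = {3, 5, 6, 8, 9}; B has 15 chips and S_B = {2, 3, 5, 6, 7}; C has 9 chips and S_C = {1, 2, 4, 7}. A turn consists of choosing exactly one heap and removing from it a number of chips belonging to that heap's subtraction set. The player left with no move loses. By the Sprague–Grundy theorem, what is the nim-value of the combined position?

3

Heap A, S = {3, 5, 6, 8, 9}:
n :  0  1  2  3  4  5  6  7  8  9 10 11 12 13
G :  0  0  0  1  1  1  2  2  2  3  3  3  0  0
G_A(13) = 0.
Heap B, S = {2, 3, 5, 6, 7}:
n :  0  1  2  3  4  5  6  7  8  9 10 11 12 13 14 15
G :  0  0  1  1  2  2  3  3  4  0  0  1  1  2  2  3
G_B(15) = 3.
Heap C, S = {1, 2, 4, 7}:
G(0) = 0
G(1) = mex{0} = 1
G(2) = mex{1,0} = 2
G(3) = mex{2,1} = 0
G(4) = mex{0,2,0} = 1
G(5) = mex{1,0,1} = 2
G(6) = mex{2,1,2} = 0
G(7) = mex{0,2,0,0} = 1
G(8) = mex{1,0,1,1} = 2
G(9) = mex{2,1,2,2} = 0
G_C(9) = 0.
Combined Grundy value = 0 ⊕ 3 ⊕ 0 = 3.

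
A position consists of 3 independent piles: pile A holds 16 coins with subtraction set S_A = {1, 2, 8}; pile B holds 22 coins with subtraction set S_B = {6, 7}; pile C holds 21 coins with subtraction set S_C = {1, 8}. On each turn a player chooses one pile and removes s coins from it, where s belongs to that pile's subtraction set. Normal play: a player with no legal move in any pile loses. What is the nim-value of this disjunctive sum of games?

Pile A, S = {1, 2, 8}:
n :  0  1  2  3  4  5  6  7  8  9 10 11 12 13 14 15 16
G :  0  1  2  0  1  2  0  1  2  0  1  2  0  1  2  0  1
G_A(16) = 1.
Pile B, S = {6, 7}:
n :  0  1  2  3  4  5  6  7  8  9 10 11 12 13 14 15 16 17 18 19 20 21 22
G :  0  0  0  0  0  0  1  1  1  1  1  1  2  0  0  0  0  0  0  1  1  1  1
G_B(22) = 1.
Pile C, S = {1, 8}:
G(0) = 0
G(1) = mex{0} = 1
G(2) = mex{1} = 0
G(3) = mex{0} = 1
G(4) = mex{1} = 0
G(5) = mex{0} = 1
G(6) = mex{1} = 0
G(7) = mex{0} = 1
G(8) = mex{1,0} = 2
G(9) = mex{2,1} = 0
G(10) = mex{0,0} = 1
G(11) = mex{1,1} = 0
G(12) = mex{0,0} = 1
G(13) = mex{1,1} = 0
G(14) = mex{0,0} = 1
G(15) = mex{1,1} = 0
G(16) = mex{0,2} = 1
G(17) = mex{1,0} = 2
G(18) = mex{2,1} = 0
G(19) = mex{0,0} = 1
G(20) = mex{1,1} = 0
G(21) = mex{0,0} = 1
G_C(21) = 1.
Combined Grundy value = 1 ⊕ 1 ⊕ 1 = 1.

1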